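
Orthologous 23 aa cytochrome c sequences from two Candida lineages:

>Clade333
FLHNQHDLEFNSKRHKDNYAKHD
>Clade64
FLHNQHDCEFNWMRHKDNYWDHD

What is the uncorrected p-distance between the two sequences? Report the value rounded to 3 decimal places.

0.217

Mismatches occur at site 8 (L↔C), site 12 (S↔W), site 13 (K↔M), site 20 (A↔W), site 21 (K↔D).
There are 5 differences over 23 sites, so p = 5/23 = 0.217.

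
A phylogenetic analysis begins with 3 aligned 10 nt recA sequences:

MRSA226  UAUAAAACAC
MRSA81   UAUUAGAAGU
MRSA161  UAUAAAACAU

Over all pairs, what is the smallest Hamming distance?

Pairwise Hamming distances:
  MRSA226 vs MRSA81: 5
  MRSA226 vs MRSA161: 1
  MRSA81 vs MRSA161: 4
The smallest is 1, between MRSA226 and MRSA161.

1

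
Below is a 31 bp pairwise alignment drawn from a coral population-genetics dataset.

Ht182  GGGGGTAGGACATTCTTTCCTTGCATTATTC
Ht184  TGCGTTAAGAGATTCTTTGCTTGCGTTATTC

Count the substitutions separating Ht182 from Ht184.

7

The sequences differ at positions 1 (G/T), 3 (G/C), 5 (G/T), 8 (G/A), 11 (C/G), 19 (C/G), 25 (A/G).
That gives 7 mismatches out of 31 aligned sites, so the Hamming distance is 7.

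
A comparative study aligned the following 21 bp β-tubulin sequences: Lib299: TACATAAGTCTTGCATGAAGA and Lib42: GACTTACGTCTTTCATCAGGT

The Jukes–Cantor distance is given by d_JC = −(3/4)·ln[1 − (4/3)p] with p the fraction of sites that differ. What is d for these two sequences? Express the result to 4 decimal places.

0.4408

The sequences differ at positions 1 (T/G), 4 (A/T), 7 (A/C), 13 (G/T), 17 (G/C), 19 (A/G), 21 (A/T).
p = 7/21 = 0.333333.
d = −0.75 · ln(1 − (4/3)·0.333333) = −0.75 · ln(0.555556) = −0.75 · (-0.587786) = 0.4408.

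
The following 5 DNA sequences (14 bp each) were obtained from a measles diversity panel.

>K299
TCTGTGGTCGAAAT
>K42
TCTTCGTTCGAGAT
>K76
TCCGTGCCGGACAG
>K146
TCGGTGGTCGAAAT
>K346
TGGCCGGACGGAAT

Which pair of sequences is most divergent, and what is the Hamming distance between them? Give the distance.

Pairwise Hamming distances:
  K299 vs K42: 4
  K299 vs K76: 6
  K299 vs K146: 1
  K299 vs K346: 6
  K42 vs K76: 8
  K42 vs K146: 5
  K42 vs K346: 7
  K76 vs K146: 6
  K76 vs K346: 10
  K146 vs K346: 5
The largest is 10, between K76 and K346.

10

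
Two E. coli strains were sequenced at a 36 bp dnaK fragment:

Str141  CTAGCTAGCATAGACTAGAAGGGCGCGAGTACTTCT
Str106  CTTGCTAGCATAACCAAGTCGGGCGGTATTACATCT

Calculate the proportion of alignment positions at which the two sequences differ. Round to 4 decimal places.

0.2778

Mismatches occur at site 3 (A/T), site 13 (G/A), site 14 (A/C), site 16 (T/A), site 19 (A/T), site 20 (A/C), site 26 (C/G), site 27 (G/T), site 29 (G/T), site 33 (T/A).
There are 10 differences over 36 sites, so p = 10/36 = 0.2778.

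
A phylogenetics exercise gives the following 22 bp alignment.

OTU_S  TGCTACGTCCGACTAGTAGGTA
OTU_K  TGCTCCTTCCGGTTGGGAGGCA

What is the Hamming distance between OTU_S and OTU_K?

Differing sites — 5:A/C; 7:G/T; 12:A/G; 13:C/T; 15:A/G; 17:T/G; 21:T/C.
That gives 7 mismatches out of 22 aligned sites, so the Hamming distance is 7.

7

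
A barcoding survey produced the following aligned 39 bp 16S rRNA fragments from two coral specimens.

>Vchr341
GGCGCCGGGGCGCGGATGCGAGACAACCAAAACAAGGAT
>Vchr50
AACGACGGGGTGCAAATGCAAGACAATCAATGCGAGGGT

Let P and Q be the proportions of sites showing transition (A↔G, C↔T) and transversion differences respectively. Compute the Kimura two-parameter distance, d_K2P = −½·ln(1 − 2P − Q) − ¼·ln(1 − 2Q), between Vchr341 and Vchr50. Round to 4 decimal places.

0.4422

Differing sites — 1:G/A (Ti); 2:G/A (Ti); 5:C/A (Tv); 11:C/T (Ti); 14:G/A (Ti); 15:G/A (Ti); 20:G/A (Ti); 27:C/T (Ti); 31:A/T (Tv); 32:A/G (Ti); 34:A/G (Ti); 38:A/G (Ti).
Of the 12 differences, 10 transitions and 2 transversions over 39 sites: P = 10/39 = 0.256410, Q = 2/39 = 0.051282.
d = −0.5·ln(0.435898) − 0.25·ln(0.897436) = −0.5·(-0.830347) − 0.25·(-0.108213) = 0.4422.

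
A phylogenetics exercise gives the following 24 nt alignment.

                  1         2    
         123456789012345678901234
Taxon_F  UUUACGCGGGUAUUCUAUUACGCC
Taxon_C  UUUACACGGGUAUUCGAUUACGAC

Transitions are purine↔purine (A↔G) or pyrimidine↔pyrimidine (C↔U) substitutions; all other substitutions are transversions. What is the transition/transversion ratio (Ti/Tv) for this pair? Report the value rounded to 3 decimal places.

Mismatches occur at site 6 (G↔A, transition), site 16 (U↔G, transversion), site 23 (C↔A, transversion).
Of the 3 differences, 1 transition and 2 transversions, so Ti/Tv = 1/2 = 0.500.

0.500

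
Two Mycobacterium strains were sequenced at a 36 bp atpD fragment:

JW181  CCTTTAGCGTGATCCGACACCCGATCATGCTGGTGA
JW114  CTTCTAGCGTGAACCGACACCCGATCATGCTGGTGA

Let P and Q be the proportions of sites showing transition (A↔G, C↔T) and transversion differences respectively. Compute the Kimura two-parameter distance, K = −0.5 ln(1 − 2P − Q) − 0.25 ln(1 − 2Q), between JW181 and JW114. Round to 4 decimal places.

Differing sites — 2:C/T (Ti); 4:T/C (Ti); 13:T/A (Tv).
Of the 3 differences, 2 transitions and 1 transversion over 36 sites: P = 2/36 = 0.055556, Q = 1/36 = 0.027778.
d = −0.5·ln(0.861110) − 0.25·ln(0.944444) = −0.5·(-0.149533) − 0.25·(-0.057159) = 0.0891.

0.0891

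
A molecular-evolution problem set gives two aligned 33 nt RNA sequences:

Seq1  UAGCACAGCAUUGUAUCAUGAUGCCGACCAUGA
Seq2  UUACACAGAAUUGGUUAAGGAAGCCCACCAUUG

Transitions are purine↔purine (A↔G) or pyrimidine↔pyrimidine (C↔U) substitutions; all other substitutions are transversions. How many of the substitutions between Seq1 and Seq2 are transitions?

Mismatches occur at site 2 (A↔U, transversion), site 3 (G↔A, transition), site 9 (C↔A, transversion), site 14 (U↔G, transversion), site 15 (A↔U, transversion), site 17 (C↔A, transversion), site 19 (U↔G, transversion), site 22 (U↔A, transversion), site 26 (G↔C, transversion), site 32 (G↔U, transversion), site 33 (A↔G, transition).
Of the 11 differences, 2 transitions and 9 transversions, so the answer is 2.

2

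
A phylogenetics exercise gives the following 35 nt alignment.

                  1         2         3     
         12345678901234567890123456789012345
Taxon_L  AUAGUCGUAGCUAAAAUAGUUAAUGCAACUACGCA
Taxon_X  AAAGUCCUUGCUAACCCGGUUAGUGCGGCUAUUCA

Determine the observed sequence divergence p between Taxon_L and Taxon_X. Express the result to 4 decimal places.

The sequences differ at positions 2 (U/A), 7 (G/C), 9 (A/U), 15 (A/C), 16 (A/C), 17 (U/C), 18 (A/G), 23 (A/G), 27 (A/G), 28 (A/G), 32 (C/U), 33 (G/U).
There are 12 differences over 35 sites, so p = 12/35 = 0.3429.

0.3429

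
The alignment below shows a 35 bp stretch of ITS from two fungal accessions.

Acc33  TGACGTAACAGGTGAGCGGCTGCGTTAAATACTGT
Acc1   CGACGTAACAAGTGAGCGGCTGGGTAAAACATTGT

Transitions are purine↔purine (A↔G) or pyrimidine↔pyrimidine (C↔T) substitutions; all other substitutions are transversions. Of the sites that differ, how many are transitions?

4

Differing sites — 1:T/C (Ti); 11:G/A (Ti); 23:C/G (Tv); 26:T/A (Tv); 30:T/C (Ti); 32:C/T (Ti).
Of the 6 differences, 4 transitions and 2 transversions, so the answer is 4.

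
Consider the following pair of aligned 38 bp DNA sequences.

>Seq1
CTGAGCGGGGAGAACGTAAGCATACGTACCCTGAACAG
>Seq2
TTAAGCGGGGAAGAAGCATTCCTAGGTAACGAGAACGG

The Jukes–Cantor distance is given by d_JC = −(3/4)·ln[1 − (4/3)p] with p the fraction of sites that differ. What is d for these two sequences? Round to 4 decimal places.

Differing sites — 1:C/T; 3:G/A; 12:G/A; 13:A/G; 15:C/A; 17:T/C; 19:A/T; 20:G/T; 22:A/C; 25:C/G; 29:C/A; 31:C/G; 32:T/A; 37:A/G.
p = 14/38 = 0.368421.
d = −0.75 · ln(1 − (4/3)·0.368421) = −0.75 · ln(0.508772) = −0.75 · (-0.675755) = 0.5068.

0.5068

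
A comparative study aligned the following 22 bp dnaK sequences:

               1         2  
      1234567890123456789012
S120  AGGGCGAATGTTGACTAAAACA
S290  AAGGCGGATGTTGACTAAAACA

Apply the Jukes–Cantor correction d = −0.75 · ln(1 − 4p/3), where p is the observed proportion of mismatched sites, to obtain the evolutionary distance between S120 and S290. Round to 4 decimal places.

0.0969

The sequences differ at positions 2 (G/A), 7 (A/G).
p = 2/22 = 0.090909.
d = −0.75 · ln(1 − (4/3)·0.090909) = −0.75 · ln(0.878788) = −0.75 · (-0.129212) = 0.0969.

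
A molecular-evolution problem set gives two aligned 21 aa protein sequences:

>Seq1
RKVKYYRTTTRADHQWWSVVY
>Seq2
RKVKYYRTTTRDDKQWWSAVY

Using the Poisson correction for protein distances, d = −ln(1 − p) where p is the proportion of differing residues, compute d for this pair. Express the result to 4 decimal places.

Mismatches occur at site 12 (A→D), site 14 (H→K), site 19 (V→A).
p = 3/21 = 0.142857.
d = −ln(1 − 0.142857) = −ln(0.857143) = 0.1542.

0.1542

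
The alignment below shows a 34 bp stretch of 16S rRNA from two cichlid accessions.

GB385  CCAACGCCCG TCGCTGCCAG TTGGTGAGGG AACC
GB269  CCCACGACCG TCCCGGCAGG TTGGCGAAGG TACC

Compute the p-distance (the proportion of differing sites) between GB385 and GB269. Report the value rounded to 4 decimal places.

0.2647

The sequences differ at positions 3 (A/C), 7 (C/A), 13 (G/C), 15 (T/G), 18 (C/A), 19 (A/G), 25 (T/C), 28 (G/A), 31 (A/T).
There are 9 differences over 34 sites, so p = 9/34 = 0.2647.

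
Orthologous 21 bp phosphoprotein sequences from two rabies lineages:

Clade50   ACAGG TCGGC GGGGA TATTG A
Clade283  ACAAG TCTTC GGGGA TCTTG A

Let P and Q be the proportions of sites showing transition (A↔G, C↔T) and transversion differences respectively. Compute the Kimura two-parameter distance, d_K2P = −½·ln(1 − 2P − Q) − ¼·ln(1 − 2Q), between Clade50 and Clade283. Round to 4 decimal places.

Differing sites — 4:G/A (Ti); 8:G/T (Tv); 9:G/T (Tv); 17:A/C (Tv).
Of the 4 differences, 1 transition and 3 transversions over 21 sites: P = 1/21 = 0.047619, Q = 3/21 = 0.142857.
d = −0.5·ln(0.761905) − 0.25·ln(0.714286) = −0.5·(-0.271933) − 0.25·(-0.336472) = 0.2201.

0.2201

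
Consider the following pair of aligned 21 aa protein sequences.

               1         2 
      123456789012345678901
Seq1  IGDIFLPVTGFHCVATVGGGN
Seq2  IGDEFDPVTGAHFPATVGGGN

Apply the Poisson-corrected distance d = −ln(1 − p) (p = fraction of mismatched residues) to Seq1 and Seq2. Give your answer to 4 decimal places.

0.2719

Mismatches occur at site 4 (I↔E), site 6 (L↔D), site 11 (F↔A), site 13 (C↔F), site 14 (V↔P).
p = 5/21 = 0.238095.
d = −ln(1 − 0.238095) = −ln(0.761905) = 0.2719.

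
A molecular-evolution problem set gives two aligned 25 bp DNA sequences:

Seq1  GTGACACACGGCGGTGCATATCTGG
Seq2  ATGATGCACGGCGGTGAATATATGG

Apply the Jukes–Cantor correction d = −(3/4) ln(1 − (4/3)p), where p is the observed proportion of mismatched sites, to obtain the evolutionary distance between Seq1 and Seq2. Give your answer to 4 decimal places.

0.2326

Mismatches occur at site 1 (G↔A), site 5 (C↔T), site 6 (A↔G), site 17 (C↔A), site 22 (C↔A).
p = 5/25 = 0.200000.
d = −0.75 · ln(1 − (4/3)·0.200000) = −0.75 · ln(0.733333) = −0.75 · (-0.310155) = 0.2326.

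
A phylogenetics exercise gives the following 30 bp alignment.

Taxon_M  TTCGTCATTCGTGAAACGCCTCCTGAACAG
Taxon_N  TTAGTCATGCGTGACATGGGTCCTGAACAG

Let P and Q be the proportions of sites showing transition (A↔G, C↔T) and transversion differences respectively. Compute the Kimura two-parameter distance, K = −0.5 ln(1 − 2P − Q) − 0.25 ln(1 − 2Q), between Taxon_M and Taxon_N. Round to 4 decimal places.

Mismatches occur at site 3 (C/A, transversion), site 9 (T/G, transversion), site 15 (A/C, transversion), site 17 (C/T, transition), site 19 (C/G, transversion), site 20 (C/G, transversion).
Of the 6 differences, 1 transition and 5 transversions over 30 sites: P = 1/30 = 0.033333, Q = 5/30 = 0.166667.
d = −0.5·ln(0.766667) − 0.25·ln(0.666666) = −0.5·(-0.265703) − 0.25·(-0.405466) = 0.2342.

0.2342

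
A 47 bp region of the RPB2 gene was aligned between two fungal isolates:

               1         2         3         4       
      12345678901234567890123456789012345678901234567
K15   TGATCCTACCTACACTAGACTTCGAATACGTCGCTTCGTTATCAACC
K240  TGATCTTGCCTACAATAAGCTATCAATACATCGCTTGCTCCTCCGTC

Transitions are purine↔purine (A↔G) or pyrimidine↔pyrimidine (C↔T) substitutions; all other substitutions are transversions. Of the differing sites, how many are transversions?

Mismatches occur at site 6 (C/T, transition), site 8 (A/G, transition), site 15 (C/A, transversion), site 18 (G/A, transition), site 19 (A/G, transition), site 22 (T/A, transversion), site 23 (C/T, transition), site 24 (G/C, transversion), site 30 (G/A, transition), site 37 (C/G, transversion), site 38 (G/C, transversion), site 40 (T/C, transition), site 41 (A/C, transversion), site 44 (A/C, transversion), site 45 (A/G, transition), site 46 (C/T, transition).
Of the 16 differences, 9 transitions and 7 transversions, so the answer is 7.

7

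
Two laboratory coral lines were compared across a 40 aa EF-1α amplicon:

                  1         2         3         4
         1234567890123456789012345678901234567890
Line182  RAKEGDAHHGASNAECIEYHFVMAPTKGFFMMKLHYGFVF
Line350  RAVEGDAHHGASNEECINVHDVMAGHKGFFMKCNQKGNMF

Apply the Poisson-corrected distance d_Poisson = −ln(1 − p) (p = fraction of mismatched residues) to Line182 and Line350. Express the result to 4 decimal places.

Mismatches occur at site 3 (K→V), site 14 (A→E), site 18 (E→N), site 19 (Y→V), site 21 (F→D), site 25 (P→G), site 26 (T→H), site 32 (M→K), site 33 (K→C), site 34 (L→N), site 35 (H→Q), site 36 (Y→K), site 38 (F→N), site 39 (V→M).
p = 14/40 = 0.350000.
d = −ln(1 − 0.350000) = −ln(0.650000) = 0.4308.

0.4308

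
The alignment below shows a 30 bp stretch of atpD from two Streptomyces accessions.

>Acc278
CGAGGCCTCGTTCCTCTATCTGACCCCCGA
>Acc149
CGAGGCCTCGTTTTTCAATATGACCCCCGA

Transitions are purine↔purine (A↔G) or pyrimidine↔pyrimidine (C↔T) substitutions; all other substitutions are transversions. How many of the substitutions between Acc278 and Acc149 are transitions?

Mismatches occur at site 13 (C↔T, transition), site 14 (C↔T, transition), site 17 (T↔A, transversion), site 20 (C↔A, transversion).
Of the 4 differences, 2 transitions and 2 transversions, so the answer is 2.

2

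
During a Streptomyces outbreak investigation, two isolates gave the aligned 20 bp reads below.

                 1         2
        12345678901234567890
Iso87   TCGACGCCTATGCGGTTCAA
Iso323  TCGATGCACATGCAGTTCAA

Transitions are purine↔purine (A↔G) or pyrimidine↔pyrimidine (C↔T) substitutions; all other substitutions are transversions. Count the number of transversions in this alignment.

1

Differing sites — 5:C/T (Ti); 8:C/A (Tv); 9:T/C (Ti); 14:G/A (Ti).
Of the 4 differences, 3 transitions and 1 transversion, so the answer is 1.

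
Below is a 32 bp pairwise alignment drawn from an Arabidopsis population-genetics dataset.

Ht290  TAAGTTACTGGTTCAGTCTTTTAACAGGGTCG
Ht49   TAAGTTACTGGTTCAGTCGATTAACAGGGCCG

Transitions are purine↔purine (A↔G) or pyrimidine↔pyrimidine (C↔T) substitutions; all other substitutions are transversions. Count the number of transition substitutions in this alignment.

Mismatches occur at site 19 (T→G, transversion), site 20 (T→A, transversion), site 30 (T→C, transition).
Of the 3 differences, 1 transition and 2 transversions, so the answer is 1.

1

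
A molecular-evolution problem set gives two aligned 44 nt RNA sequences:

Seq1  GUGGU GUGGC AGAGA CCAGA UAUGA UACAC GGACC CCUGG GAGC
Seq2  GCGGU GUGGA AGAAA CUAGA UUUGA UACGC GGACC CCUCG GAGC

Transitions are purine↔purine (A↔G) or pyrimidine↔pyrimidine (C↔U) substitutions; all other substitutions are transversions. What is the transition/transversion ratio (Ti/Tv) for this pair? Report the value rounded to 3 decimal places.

Differing sites — 2:U/C (Ti); 10:C/A (Tv); 14:G/A (Ti); 17:C/U (Ti); 22:A/U (Tv); 29:A/G (Ti); 39:G/C (Tv).
Of the 7 differences, 4 transitions and 3 transversions, so Ti/Tv = 4/3 = 1.333.

1.333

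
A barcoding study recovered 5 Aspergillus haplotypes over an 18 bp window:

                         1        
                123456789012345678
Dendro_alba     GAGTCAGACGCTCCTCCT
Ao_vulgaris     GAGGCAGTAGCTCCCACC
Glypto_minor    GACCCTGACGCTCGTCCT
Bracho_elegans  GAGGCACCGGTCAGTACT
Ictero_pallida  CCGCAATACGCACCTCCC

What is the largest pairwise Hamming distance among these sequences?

13

Pairwise Hamming distances:
  Dendro_alba vs Ao_vulgaris: 6
  Dendro_alba vs Glypto_minor: 4
  Dendro_alba vs Bracho_elegans: 9
  Dendro_alba vs Ictero_pallida: 7
  Ao_vulgaris vs Glypto_minor: 9
  Ao_vulgaris vs Bracho_elegans: 9
  Ao_vulgaris vs Ictero_pallida: 10
  Glypto_minor vs Bracho_elegans: 10
  Glypto_minor vs Ictero_pallida: 9
  Bracho_elegans vs Ictero_pallida: 13
The largest is 13, between Bracho_elegans and Ictero_pallida.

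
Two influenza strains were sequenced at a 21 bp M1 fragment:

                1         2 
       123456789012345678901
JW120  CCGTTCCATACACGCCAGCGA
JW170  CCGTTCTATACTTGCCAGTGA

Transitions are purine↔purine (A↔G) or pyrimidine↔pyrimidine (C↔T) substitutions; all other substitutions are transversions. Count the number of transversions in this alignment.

1

The sequences differ at positions 7 (C/T, transition), 12 (A/T, transversion), 13 (C/T, transition), 19 (C/T, transition).
Of the 4 differences, 3 transitions and 1 transversion, so the answer is 1.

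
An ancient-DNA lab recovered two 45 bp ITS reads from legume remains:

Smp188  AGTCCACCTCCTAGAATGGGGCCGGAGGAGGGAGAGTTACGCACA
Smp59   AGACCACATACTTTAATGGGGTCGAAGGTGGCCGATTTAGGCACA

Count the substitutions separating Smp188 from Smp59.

12

Mismatches occur at site 3 (T→A), site 8 (C→A), site 10 (C→A), site 13 (A→T), site 14 (G→T), site 22 (C→T), site 25 (G→A), site 29 (A→T), site 32 (G→C), site 33 (A→C), site 36 (G→T), site 40 (C→G).
That gives 12 mismatches out of 45 aligned sites, so the Hamming distance is 12.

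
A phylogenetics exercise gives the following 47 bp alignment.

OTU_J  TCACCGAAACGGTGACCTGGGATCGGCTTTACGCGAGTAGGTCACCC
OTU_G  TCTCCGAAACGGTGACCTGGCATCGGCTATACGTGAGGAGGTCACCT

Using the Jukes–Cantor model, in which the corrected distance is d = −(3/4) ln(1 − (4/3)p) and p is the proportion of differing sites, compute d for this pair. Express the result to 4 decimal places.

The sequences differ at positions 3 (A/T), 21 (G/C), 29 (T/A), 34 (C/T), 38 (T/G), 47 (C/T).
p = 6/47 = 0.127660.
d = −0.75 · ln(1 − (4/3)·0.127660) = −0.75 · ln(0.829787) = −0.75 · (-0.186586) = 0.1399.

0.1399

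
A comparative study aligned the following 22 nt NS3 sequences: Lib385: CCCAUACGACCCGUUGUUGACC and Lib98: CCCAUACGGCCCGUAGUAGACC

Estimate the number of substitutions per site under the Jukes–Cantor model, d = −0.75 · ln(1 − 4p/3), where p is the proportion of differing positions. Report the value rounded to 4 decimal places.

0.1505

Differing sites — 9:A/G; 15:U/A; 18:U/A.
p = 3/22 = 0.136364.
d = −0.75 · ln(1 − (4/3)·0.136364) = −0.75 · ln(0.818181) = −0.75 · (-0.200672) = 0.1505.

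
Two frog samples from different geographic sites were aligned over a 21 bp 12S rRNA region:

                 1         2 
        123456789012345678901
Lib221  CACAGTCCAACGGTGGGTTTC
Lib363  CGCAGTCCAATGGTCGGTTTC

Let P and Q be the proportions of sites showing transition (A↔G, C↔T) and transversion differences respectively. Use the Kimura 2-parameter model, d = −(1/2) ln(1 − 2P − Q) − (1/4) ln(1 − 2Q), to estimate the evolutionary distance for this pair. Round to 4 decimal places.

0.1610

The sequences differ at positions 2 (A/G, transition), 11 (C/T, transition), 15 (G/C, transversion).
Of the 3 differences, 2 transitions and 1 transversion over 21 sites: P = 2/21 = 0.095238, Q = 1/21 = 0.047619.
d = −0.5·ln(0.761905) − 0.25·ln(0.904762) = −0.5·(-0.271933) − 0.25·(-0.100083) = 0.1610.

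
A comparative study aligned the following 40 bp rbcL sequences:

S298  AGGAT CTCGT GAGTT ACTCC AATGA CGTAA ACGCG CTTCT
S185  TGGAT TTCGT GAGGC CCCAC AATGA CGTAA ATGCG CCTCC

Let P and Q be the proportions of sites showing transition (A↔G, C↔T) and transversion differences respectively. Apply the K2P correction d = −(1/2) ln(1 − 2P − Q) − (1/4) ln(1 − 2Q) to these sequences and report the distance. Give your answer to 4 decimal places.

0.3112

Mismatches occur at site 1 (A↔T, transversion), site 6 (C↔T, transition), site 14 (T↔G, transversion), site 15 (T↔C, transition), site 16 (A↔C, transversion), site 18 (T↔C, transition), site 19 (C↔A, transversion), site 32 (C↔T, transition), site 37 (T↔C, transition), site 40 (T↔C, transition).
Of the 10 differences, 6 transitions and 4 transversions over 40 sites: P = 6/40 = 0.150000, Q = 4/40 = 0.100000.
d = −0.5·ln(0.600000) − 0.25·ln(0.800000) = −0.5·(-0.510826) − 0.25·(-0.223144) = 0.3112.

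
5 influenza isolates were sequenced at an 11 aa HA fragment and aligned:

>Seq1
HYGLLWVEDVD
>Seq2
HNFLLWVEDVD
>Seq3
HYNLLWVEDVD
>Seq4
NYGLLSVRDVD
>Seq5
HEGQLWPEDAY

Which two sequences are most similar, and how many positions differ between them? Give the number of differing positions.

Pairwise Hamming distances:
  Seq1 vs Seq2: 2
  Seq1 vs Seq3: 1
  Seq1 vs Seq4: 3
  Seq1 vs Seq5: 5
  Seq2 vs Seq3: 2
  Seq2 vs Seq4: 5
  Seq2 vs Seq5: 6
  Seq3 vs Seq4: 4
  Seq3 vs Seq5: 6
  Seq4 vs Seq5: 8
The smallest is 1, between Seq1 and Seq3.

1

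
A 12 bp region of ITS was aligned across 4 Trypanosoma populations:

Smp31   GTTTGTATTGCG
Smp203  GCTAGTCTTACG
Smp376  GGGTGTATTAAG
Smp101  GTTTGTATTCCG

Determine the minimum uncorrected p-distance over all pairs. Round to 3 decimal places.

Pairwise Hamming distances:
  Smp31 vs Smp203: 4
  Smp31 vs Smp376: 4
  Smp31 vs Smp101: 1
  Smp203 vs Smp376: 5
  Smp203 vs Smp101: 4
  Smp376 vs Smp101: 4
The smallest is 1 mismatch, between Smp31 and Smp101; p = 1/12 = 0.083.

0.083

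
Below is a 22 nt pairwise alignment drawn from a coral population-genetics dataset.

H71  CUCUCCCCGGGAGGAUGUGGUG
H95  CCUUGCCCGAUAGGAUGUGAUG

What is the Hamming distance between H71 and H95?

The sequences differ at positions 2 (U/C), 3 (C/U), 5 (C/G), 10 (G/A), 11 (G/U), 20 (G/A).
That gives 6 mismatches out of 22 aligned sites, so the Hamming distance is 6.

6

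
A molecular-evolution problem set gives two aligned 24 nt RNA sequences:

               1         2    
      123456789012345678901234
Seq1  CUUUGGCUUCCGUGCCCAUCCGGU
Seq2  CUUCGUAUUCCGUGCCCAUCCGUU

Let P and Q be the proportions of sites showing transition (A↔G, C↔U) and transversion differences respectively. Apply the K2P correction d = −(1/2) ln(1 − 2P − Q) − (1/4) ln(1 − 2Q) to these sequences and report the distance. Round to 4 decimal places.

0.1887

Differing sites — 4:U/C (Ti); 6:G/U (Tv); 7:C/A (Tv); 23:G/U (Tv).
Of the 4 differences, 1 transition and 3 transversions over 24 sites: P = 1/24 = 0.041667, Q = 3/24 = 0.125000.
d = −0.5·ln(0.791666) − 0.25·ln(0.750000) = −0.5·(-0.233616) − 0.25·(-0.287682) = 0.1887.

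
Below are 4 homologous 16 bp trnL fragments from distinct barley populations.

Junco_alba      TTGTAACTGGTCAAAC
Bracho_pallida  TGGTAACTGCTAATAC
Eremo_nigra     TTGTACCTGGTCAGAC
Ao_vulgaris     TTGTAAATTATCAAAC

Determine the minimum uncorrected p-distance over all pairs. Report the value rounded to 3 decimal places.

Pairwise Hamming distances:
  Junco_alba vs Bracho_pallida: 4
  Junco_alba vs Eremo_nigra: 2
  Junco_alba vs Ao_vulgaris: 3
  Bracho_pallida vs Eremo_nigra: 5
  Bracho_pallida vs Ao_vulgaris: 6
  Eremo_nigra vs Ao_vulgaris: 5
The smallest is 2 mismatches, between Junco_alba and Eremo_nigra; p = 2/16 = 0.125.

0.125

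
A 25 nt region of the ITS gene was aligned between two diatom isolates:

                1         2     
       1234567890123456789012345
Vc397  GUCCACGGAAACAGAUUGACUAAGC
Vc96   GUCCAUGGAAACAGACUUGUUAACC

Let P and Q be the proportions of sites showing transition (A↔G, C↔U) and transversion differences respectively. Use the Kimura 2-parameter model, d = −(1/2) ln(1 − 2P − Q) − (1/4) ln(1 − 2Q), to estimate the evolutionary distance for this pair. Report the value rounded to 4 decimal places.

The sequences differ at positions 6 (C/U, transition), 16 (U/C, transition), 18 (G/U, transversion), 19 (A/G, transition), 20 (C/U, transition), 24 (G/C, transversion).
Of the 6 differences, 4 transitions and 2 transversions over 25 sites: P = 4/25 = 0.160000, Q = 2/25 = 0.080000.
d = −0.5·ln(0.600000) − 0.25·ln(0.840000) = −0.5·(-0.510826) − 0.25·(-0.174353) = 0.2990.

0.2990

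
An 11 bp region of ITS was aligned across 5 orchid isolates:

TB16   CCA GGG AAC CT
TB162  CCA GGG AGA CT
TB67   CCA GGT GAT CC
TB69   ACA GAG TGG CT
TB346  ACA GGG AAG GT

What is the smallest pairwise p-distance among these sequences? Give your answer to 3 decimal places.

0.182

Pairwise Hamming distances:
  TB16 vs TB162: 2
  TB16 vs TB67: 4
  TB16 vs TB69: 5
  TB16 vs TB346: 3
  TB162 vs TB67: 5
  TB162 vs TB69: 4
  TB162 vs TB346: 4
  TB67 vs TB69: 7
  TB67 vs TB346: 6
  TB69 vs TB346: 4
The smallest is 2 mismatches, between TB16 and TB162; p = 2/11 = 0.182.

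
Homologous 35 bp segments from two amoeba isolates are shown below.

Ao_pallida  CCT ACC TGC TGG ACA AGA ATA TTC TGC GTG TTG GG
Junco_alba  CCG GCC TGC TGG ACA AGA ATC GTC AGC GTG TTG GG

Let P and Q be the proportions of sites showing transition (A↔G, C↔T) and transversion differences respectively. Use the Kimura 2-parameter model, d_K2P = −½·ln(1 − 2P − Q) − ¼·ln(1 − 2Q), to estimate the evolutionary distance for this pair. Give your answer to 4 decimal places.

0.1589

Mismatches occur at site 3 (T→G, transversion), site 4 (A→G, transition), site 21 (A→C, transversion), site 22 (T→G, transversion), site 25 (T→A, transversion).
Of the 5 differences, 1 transition and 4 transversions over 35 sites: P = 1/35 = 0.028571, Q = 4/35 = 0.114286.
d = −0.5·ln(0.828572) − 0.25·ln(0.771428) = −0.5·(-0.188052) − 0.25·(-0.259512) = 0.1589.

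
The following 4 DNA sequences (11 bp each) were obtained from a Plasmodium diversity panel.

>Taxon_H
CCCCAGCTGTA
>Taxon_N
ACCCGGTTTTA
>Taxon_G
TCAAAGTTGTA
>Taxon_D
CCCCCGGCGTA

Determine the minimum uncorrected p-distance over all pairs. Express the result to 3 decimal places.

Pairwise Hamming distances:
  Taxon_H vs Taxon_N: 4
  Taxon_H vs Taxon_G: 4
  Taxon_H vs Taxon_D: 3
  Taxon_N vs Taxon_G: 5
  Taxon_N vs Taxon_D: 5
  Taxon_G vs Taxon_D: 6
The smallest is 3 mismatches, between Taxon_H and Taxon_D; p = 3/11 = 0.273.

0.273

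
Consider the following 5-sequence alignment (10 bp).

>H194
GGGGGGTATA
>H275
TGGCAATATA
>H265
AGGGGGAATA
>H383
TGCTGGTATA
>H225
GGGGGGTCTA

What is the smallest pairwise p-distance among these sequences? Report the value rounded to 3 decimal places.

0.100

Pairwise Hamming distances:
  H194 vs H275: 4
  H194 vs H265: 2
  H194 vs H383: 3
  H194 vs H225: 1
  H275 vs H265: 5
  H275 vs H383: 4
  H275 vs H225: 5
  H265 vs H383: 4
  H265 vs H225: 3
  H383 vs H225: 4
The smallest is 1 mismatch, between H194 and H225; p = 1/10 = 0.100.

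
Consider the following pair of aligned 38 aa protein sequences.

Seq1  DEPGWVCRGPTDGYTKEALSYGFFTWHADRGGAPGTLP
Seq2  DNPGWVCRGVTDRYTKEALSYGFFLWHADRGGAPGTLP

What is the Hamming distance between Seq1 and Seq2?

4

Mismatches occur at site 2 (E→N), site 10 (P→V), site 13 (G→R), site 25 (T→L).
That gives 4 mismatches out of 38 aligned sites, so the Hamming distance is 4.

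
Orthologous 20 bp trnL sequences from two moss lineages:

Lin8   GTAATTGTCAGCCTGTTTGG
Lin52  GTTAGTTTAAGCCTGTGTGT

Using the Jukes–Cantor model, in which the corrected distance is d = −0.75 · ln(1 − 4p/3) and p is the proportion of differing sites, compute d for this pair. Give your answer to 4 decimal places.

Mismatches occur at site 3 (A/T), site 5 (T/G), site 7 (G/T), site 9 (C/A), site 17 (T/G), site 20 (G/T).
p = 6/20 = 0.300000.
d = −0.75 · ln(1 − (4/3)·0.300000) = −0.75 · ln(0.600000) = −0.75 · (-0.510826) = 0.3831.

0.3831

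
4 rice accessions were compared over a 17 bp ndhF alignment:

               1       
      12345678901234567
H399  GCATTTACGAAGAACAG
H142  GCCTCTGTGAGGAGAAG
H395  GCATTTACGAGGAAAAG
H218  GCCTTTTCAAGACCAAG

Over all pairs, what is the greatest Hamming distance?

Pairwise Hamming distances:
  H399 vs H142: 7
  H399 vs H395: 2
  H399 vs H218: 8
  H142 vs H395: 5
  H142 vs H218: 7
  H395 vs H218: 6
The largest is 8, between H399 and H218.

8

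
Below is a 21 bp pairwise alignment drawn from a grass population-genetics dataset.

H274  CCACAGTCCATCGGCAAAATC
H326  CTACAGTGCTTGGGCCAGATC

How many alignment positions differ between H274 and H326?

6

Mismatches occur at site 2 (C→T), site 8 (C→G), site 10 (A→T), site 12 (C→G), site 16 (A→C), site 18 (A→G).
That gives 6 mismatches out of 21 aligned sites, so the Hamming distance is 6.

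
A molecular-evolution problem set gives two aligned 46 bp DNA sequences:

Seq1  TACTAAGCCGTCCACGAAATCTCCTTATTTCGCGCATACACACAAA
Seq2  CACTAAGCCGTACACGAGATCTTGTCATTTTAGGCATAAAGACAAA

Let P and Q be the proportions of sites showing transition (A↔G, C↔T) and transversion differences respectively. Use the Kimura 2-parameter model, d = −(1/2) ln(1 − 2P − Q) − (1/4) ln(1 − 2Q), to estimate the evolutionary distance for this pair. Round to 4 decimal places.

0.2920

Differing sites — 1:T/C (Ti); 12:C/A (Tv); 18:A/G (Ti); 23:C/T (Ti); 24:C/G (Tv); 26:T/C (Ti); 31:C/T (Ti); 32:G/A (Ti); 33:C/G (Tv); 39:C/A (Tv); 41:C/G (Tv).
Of the 11 differences, 6 transitions and 5 transversions over 46 sites: P = 6/46 = 0.130435, Q = 5/46 = 0.108696.
d = −0.5·ln(0.630434) − 0.25·ln(0.782608) = −0.5·(-0.461347) − 0.25·(-0.245123) = 0.2920.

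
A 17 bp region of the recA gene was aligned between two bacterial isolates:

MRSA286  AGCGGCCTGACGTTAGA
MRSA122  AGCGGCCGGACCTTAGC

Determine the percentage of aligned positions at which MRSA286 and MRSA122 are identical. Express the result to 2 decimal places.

82.35%

Differing sites — 8:T/G; 12:G/C; 17:A/C.
14 of the 17 sites match, so the percent identity is 14/17 × 100 = 82.35%.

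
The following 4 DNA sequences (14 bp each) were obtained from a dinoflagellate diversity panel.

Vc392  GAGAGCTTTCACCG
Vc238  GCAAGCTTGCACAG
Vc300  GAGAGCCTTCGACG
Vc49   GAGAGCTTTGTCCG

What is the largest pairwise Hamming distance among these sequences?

7

Pairwise Hamming distances:
  Vc392 vs Vc238: 4
  Vc392 vs Vc300: 3
  Vc392 vs Vc49: 2
  Vc238 vs Vc300: 7
  Vc238 vs Vc49: 6
  Vc300 vs Vc49: 4
The largest is 7, between Vc238 and Vc300.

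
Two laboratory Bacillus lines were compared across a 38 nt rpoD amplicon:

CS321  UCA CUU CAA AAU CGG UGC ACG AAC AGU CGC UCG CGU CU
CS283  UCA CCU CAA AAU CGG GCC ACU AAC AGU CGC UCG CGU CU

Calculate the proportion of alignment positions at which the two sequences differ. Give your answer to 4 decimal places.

The sequences differ at positions 5 (U/C), 16 (U/G), 17 (G/C), 21 (G/U).
There are 4 differences over 38 sites, so p = 4/38 = 0.1053.

0.1053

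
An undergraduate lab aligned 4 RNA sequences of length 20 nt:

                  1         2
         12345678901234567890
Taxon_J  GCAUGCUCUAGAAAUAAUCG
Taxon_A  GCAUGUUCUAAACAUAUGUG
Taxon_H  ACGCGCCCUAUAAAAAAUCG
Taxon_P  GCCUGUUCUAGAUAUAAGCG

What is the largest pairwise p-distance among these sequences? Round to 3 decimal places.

Pairwise Hamming distances:
  Taxon_J vs Taxon_A: 6
  Taxon_J vs Taxon_H: 6
  Taxon_J vs Taxon_P: 4
  Taxon_A vs Taxon_H: 11
  Taxon_A vs Taxon_P: 5
  Taxon_H vs Taxon_P: 9
The largest is 11 mismatches, between Taxon_A and Taxon_H; p = 11/20 = 0.550.

0.550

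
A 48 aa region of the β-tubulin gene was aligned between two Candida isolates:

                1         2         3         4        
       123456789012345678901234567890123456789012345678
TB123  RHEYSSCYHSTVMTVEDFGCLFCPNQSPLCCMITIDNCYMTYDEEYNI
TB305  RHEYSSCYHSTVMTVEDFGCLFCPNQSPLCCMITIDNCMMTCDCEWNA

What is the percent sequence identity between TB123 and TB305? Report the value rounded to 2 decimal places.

Mismatches occur at site 39 (Y/M), site 42 (Y/C), site 44 (E/C), site 46 (Y/W), site 48 (I/A).
43 of the 48 sites match, so the percent identity is 43/48 × 100 = 89.58%.

89.58%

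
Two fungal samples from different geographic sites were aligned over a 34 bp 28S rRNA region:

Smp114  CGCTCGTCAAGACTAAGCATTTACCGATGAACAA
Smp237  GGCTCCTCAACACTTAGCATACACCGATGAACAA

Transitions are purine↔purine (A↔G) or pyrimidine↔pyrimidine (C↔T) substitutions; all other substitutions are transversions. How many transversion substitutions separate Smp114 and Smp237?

5

The sequences differ at positions 1 (C/G, transversion), 6 (G/C, transversion), 11 (G/C, transversion), 15 (A/T, transversion), 21 (T/A, transversion), 22 (T/C, transition).
Of the 6 differences, 1 transition and 5 transversions, so the answer is 5.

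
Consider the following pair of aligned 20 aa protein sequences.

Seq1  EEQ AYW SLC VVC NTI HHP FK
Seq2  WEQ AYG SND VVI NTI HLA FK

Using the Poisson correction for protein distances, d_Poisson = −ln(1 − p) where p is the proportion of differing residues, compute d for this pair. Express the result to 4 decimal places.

The sequences differ at positions 1 (E/W), 6 (W/G), 8 (L/N), 9 (C/D), 12 (C/I), 17 (H/L), 18 (P/A).
p = 7/20 = 0.350000.
d = −ln(1 − 0.350000) = −ln(0.650000) = 0.4308.

0.4308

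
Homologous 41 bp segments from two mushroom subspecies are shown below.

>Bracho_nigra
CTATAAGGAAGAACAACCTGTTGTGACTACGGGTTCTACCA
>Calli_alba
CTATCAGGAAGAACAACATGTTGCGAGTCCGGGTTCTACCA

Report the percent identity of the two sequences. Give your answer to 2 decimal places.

87.80%

Mismatches occur at site 5 (A/C), site 18 (C/A), site 24 (T/C), site 27 (C/G), site 29 (A/C).
36 of the 41 sites match, so the percent identity is 36/41 × 100 = 87.80%.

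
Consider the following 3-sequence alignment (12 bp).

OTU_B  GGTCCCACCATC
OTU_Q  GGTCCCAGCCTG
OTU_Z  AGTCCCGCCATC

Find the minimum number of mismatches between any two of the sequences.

Pairwise Hamming distances:
  OTU_B vs OTU_Q: 3
  OTU_B vs OTU_Z: 2
  OTU_Q vs OTU_Z: 5
The smallest is 2, between OTU_B and OTU_Z.

2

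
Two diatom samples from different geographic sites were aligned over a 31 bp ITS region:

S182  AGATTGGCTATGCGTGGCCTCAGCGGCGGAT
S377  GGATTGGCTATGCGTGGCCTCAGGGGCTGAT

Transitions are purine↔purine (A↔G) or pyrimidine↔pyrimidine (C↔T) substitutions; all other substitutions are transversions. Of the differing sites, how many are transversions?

Differing sites — 1:A/G (Ti); 24:C/G (Tv); 28:G/T (Tv).
Of the 3 differences, 1 transition and 2 transversions, so the answer is 2.

2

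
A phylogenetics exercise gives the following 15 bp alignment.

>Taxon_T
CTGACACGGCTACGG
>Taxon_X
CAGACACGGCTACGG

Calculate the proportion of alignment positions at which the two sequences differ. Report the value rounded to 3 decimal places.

The sequences differ at position 2 (T/A).
There are 1 differences over 15 sites, so p = 1/15 = 0.067.

0.067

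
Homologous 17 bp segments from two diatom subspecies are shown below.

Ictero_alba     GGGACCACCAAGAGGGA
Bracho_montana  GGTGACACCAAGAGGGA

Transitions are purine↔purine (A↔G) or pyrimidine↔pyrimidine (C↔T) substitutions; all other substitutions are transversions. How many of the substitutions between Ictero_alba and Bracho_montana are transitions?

The sequences differ at positions 3 (G/T, transversion), 4 (A/G, transition), 5 (C/A, transversion).
Of the 3 differences, 1 transition and 2 transversions, so the answer is 1.

1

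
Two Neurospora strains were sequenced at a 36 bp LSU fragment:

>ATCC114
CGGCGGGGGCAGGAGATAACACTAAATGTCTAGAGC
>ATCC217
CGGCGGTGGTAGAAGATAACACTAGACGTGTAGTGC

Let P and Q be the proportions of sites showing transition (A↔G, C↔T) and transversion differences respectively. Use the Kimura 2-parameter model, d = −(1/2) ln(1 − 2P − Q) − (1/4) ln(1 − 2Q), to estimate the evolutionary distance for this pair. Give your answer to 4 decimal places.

0.2279

Differing sites — 7:G/T (Tv); 10:C/T (Ti); 13:G/A (Ti); 25:A/G (Ti); 27:T/C (Ti); 30:C/G (Tv); 34:A/T (Tv).
Of the 7 differences, 4 transitions and 3 transversions over 36 sites: P = 4/36 = 0.111111, Q = 3/36 = 0.083333.
d = −0.5·ln(0.694445) − 0.25·ln(0.833334) = −0.5·(-0.364642) − 0.25·(-0.182321) = 0.2279.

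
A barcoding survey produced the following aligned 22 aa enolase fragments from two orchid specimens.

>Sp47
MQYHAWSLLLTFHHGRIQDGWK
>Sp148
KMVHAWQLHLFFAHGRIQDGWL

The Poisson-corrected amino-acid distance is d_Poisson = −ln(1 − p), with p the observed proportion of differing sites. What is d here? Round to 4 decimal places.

0.4520

Differing sites — 1:M/K; 2:Q/M; 3:Y/V; 7:S/Q; 9:L/H; 11:T/F; 13:H/A; 22:K/L.
p = 8/22 = 0.363636.
d = −ln(1 − 0.363636) = −ln(0.636364) = 0.4520.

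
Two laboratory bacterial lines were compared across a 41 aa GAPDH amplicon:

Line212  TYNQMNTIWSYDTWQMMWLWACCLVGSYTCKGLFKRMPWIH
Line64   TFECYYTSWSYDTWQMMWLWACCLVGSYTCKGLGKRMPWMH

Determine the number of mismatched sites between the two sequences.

8

Mismatches occur at site 2 (Y↔F), site 3 (N↔E), site 4 (Q↔C), site 5 (M↔Y), site 6 (N↔Y), site 8 (I↔S), site 34 (F↔G), site 40 (I↔M).
That gives 8 mismatches out of 41 aligned sites, so the Hamming distance is 8.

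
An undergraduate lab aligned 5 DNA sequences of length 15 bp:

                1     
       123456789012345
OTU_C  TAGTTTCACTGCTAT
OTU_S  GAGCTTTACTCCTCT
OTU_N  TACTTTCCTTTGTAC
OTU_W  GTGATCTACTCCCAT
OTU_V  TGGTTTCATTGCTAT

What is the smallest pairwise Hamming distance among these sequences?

Pairwise Hamming distances:
  OTU_C vs OTU_S: 5
  OTU_C vs OTU_N: 6
  OTU_C vs OTU_W: 7
  OTU_C vs OTU_V: 2
  OTU_S vs OTU_N: 10
  OTU_S vs OTU_W: 5
  OTU_S vs OTU_V: 7
  OTU_N vs OTU_W: 12
  OTU_N vs OTU_V: 6
  OTU_W vs OTU_V: 8
The smallest is 2, between OTU_C and OTU_V.

2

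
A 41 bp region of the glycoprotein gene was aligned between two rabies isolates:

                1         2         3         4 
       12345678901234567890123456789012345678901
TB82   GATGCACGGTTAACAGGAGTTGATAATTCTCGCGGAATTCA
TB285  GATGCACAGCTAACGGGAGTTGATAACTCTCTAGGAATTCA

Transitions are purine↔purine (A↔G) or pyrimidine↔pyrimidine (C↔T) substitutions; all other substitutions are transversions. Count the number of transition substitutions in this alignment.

4

Mismatches occur at site 8 (G/A, transition), site 10 (T/C, transition), site 15 (A/G, transition), site 27 (T/C, transition), site 32 (G/T, transversion), site 33 (C/A, transversion).
Of the 6 differences, 4 transitions and 2 transversions, so the answer is 4.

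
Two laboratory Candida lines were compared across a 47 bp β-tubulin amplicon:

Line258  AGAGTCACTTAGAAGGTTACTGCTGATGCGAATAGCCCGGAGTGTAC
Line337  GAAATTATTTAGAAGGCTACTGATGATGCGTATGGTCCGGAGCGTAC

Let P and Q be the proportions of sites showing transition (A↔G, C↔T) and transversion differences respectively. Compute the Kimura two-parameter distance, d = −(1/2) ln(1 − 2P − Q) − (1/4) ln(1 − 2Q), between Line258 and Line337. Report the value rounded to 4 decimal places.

The sequences differ at positions 1 (A/G, transition), 2 (G/A, transition), 4 (G/A, transition), 6 (C/T, transition), 8 (C/T, transition), 17 (T/C, transition), 23 (C/A, transversion), 31 (A/T, transversion), 34 (A/G, transition), 36 (C/T, transition), 43 (T/C, transition).
Of the 11 differences, 9 transitions and 2 transversions over 47 sites: P = 9/47 = 0.191489, Q = 2/47 = 0.042553.
d = −0.5·ln(0.574469) − 0.25·ln(0.914894) = −0.5·(-0.554309) − 0.25·(-0.088947) = 0.2994.

0.2994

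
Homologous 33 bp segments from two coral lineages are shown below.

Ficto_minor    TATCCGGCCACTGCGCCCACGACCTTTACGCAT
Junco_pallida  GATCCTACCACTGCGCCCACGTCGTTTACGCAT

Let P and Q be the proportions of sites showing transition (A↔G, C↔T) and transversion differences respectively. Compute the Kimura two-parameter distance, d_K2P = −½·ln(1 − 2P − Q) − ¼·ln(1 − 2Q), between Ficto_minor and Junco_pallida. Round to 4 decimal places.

0.1697

Mismatches occur at site 1 (T/G, transversion), site 6 (G/T, transversion), site 7 (G/A, transition), site 22 (A/T, transversion), site 24 (C/G, transversion).
Of the 5 differences, 1 transition and 4 transversions over 33 sites: P = 1/33 = 0.030303, Q = 4/33 = 0.121212.
d = −0.5·ln(0.818182) − 0.25·ln(0.757576) = −0.5·(-0.200670) − 0.25·(-0.277631) = 0.1697.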